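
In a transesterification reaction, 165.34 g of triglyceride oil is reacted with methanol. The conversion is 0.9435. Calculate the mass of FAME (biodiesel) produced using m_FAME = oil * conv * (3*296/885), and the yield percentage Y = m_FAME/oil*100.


m_FAME = oil * conv * (3 * 296 / 885) = oil * conv * (888/885)
= 165.34 * 0.9435 * 888 / 885
= 156.5271 g
Y = m_FAME / oil * 100 = conv * (888/885) * 100
= 0.9435 * 888 / 885 * 100
= 94.67%

156.5271 g FAME; Y = 94.67%


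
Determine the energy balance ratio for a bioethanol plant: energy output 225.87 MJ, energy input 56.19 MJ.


EROI = E_out / E_in
= 225.87 / 56.19
= 4.0198

4.0198


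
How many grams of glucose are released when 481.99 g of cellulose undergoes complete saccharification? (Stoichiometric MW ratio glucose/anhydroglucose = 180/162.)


glucose = cellulose * 180/162
= 481.99 * 180/162
= 535.5444 g

535.5444 g


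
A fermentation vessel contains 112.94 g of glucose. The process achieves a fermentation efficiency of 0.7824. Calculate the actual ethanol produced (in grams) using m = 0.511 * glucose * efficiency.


Actual ethanol: m = 0.511 * 112.94 * 0.7824
m = 45.1541 g

45.1541 g


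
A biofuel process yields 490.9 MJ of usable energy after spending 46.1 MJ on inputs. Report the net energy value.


NEV = E_out - E_in
= 490.9 - 46.1
= 444.8000 MJ

444.8000 MJ


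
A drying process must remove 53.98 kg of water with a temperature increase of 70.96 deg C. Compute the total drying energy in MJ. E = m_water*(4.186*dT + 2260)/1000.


E = m_water * (4.186 * dT + 2260) / 1000
= 53.98 * (4.186 * 70.96 + 2260) / 1000
= 138.0289 MJ

138.0289 MJ


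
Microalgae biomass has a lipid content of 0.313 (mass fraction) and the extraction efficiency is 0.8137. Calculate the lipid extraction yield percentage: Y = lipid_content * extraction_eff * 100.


Y = lipid_content * extraction_eff * 100
= 0.313 * 0.8137 * 100
= 25.4688%

25.4688%


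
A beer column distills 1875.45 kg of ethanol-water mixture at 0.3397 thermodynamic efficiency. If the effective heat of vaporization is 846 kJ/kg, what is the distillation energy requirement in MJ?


E = m * 846 / (eta * 1000)
= 1875.45 * 846 / (0.3397 * 1000)
= 4670.6821 MJ

4670.6821 MJ


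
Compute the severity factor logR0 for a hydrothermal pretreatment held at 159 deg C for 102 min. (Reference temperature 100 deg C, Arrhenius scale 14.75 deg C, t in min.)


logR0 = log10(t * exp((T - 100) / 14.75))
= log10(102 * exp((159 - 100) / 14.75))
= 3.7458

3.7458


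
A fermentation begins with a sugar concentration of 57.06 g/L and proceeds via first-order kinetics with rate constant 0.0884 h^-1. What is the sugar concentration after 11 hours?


S = S0 * exp(-k * t)
S = 57.06 * exp(-0.0884 * 11)
S = 21.5786 g/L

21.5786 g/L


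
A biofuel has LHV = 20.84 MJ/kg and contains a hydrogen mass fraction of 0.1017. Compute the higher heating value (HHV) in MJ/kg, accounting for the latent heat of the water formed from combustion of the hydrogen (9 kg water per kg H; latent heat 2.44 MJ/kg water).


HHV = LHV + H_frac * 9 * 2.44
= 20.84 + 0.1017 * 9 * 2.44
= 23.0733 MJ/kg

23.0733 MJ/kg


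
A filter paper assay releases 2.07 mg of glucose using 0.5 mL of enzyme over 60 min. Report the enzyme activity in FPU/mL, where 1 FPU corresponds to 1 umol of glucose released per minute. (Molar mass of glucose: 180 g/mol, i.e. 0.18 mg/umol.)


Activity = glucose_mg / (0.18 mg/umol * V_mL * t_min)
= 2.07 / (0.18 * 0.5 * 60)
= 0.3833 FPU/mL

0.3833 FPU/mL


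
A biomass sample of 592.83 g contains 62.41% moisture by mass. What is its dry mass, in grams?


Wd = Ww * (1 - MC/100)
= 592.83 * (1 - 62.41/100)
= 222.8448 g

222.8448 g


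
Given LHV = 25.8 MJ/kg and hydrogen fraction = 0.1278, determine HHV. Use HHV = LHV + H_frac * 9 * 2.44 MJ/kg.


HHV = LHV + H_frac * 9 * 2.44
= 25.8 + 0.1278 * 9 * 2.44
= 28.6065 MJ/kg

28.6065 MJ/kg


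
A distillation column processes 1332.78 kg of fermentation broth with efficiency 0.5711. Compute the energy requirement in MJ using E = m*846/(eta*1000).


E = m * 846 / (eta * 1000)
= 1332.78 * 846 / (0.5711 * 1000)
= 1974.3160 MJ

1974.3160 MJ


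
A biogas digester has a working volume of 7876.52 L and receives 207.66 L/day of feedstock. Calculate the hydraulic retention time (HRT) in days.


HRT = V / Q
= 7876.52 / 207.66
= 37.9299 days

37.9299 days


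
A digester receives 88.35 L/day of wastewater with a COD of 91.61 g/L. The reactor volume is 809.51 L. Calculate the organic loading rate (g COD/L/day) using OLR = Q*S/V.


OLR = Q * S / V
= 88.35 * 91.61 / 809.51
= 9.9983 g/L/day

9.9983 g/L/day


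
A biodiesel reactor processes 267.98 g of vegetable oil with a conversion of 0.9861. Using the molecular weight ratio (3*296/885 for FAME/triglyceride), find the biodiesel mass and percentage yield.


m_FAME = oil * conv * (3 * 296 / 885) = oil * conv * (888/885)
= 267.98 * 0.9861 * 888 / 885
= 265.1509 g
Y = m_FAME / oil * 100 = conv * (888/885) * 100
= 0.9861 * 888 / 885 * 100
= 98.94%

265.1509 g FAME; Y = 98.94%


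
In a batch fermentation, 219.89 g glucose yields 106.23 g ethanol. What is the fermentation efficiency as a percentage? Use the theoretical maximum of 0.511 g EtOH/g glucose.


Fermentation efficiency = (actual / (0.511 * glucose)) * 100
= (106.23 / (0.511 * 219.89)) * 100
= 94.5411%

94.5411%


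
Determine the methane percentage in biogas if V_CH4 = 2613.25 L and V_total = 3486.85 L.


CH4% = V_CH4 / V_total * 100
= 2613.25 / 3486.85 * 100
= 74.9459%

74.9459%


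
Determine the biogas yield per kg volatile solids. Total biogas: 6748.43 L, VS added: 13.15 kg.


Y = V / VS
= 6748.43 / 13.15
= 513.1886 L/kg VS

513.1886 L/kg VS


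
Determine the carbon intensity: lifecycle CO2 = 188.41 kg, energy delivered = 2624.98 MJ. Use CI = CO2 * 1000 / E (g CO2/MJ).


CI = CO2 * 1000 / E
= 188.41 * 1000 / 2624.98
= 71.7758 g CO2/MJ

71.7758 g CO2/MJ


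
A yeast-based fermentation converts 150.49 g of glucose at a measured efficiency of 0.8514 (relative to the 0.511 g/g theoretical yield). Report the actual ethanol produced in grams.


Actual ethanol: m = 0.511 * 150.49 * 0.8514
m = 65.4730 g

65.4730 g


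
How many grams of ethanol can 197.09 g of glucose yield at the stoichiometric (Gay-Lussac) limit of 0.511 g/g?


Theoretical ethanol yield: m_EtOH = 0.511 * m_glucose
m_EtOH = 0.511 * 197.09 = 100.7130 g

100.7130 g


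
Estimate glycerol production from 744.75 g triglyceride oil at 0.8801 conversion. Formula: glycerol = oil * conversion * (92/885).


glycerol = oil * conv * (92/885)
= 744.75 * 0.8801 * 92 / 885
= 68.1376 g

68.1376 g


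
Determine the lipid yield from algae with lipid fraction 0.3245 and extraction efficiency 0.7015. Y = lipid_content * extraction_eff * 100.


Y = lipid_content * extraction_eff * 100
= 0.3245 * 0.7015 * 100
= 22.7637%

22.7637%


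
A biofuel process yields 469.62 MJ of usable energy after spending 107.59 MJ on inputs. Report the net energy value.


NEV = E_out - E_in
= 469.62 - 107.59
= 362.0300 MJ

362.0300 MJ


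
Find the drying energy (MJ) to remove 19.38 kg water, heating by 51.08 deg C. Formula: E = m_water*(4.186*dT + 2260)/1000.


E = m_water * (4.186 * dT + 2260) / 1000
= 19.38 * (4.186 * 51.08 + 2260) / 1000
= 47.9426 MJ

47.9426 MJ


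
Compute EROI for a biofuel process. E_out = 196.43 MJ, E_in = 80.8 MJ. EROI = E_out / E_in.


EROI = E_out / E_in
= 196.43 / 80.8
= 2.4311

2.4311


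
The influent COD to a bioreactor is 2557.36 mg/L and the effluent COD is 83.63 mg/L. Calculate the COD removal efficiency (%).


eta = (COD_in - COD_out) / COD_in * 100
= (2557.36 - 83.63) / 2557.36 * 100
= 96.7298%

96.7298%


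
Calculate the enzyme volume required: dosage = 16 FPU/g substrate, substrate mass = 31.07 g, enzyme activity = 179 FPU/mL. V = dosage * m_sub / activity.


V = dosage * m_sub / activity
V = 16 * 31.07 / 179
V = 2.7772 mL

2.7772 mL


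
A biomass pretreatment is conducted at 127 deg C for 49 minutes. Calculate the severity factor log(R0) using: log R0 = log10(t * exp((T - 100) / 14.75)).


logR0 = log10(t * exp((T - 100) / 14.75))
= log10(49 * exp((127 - 100) / 14.75))
= 2.4852

2.4852


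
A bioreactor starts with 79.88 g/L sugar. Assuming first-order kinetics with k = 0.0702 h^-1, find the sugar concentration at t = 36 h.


S = S0 * exp(-k * t)
S = 79.88 * exp(-0.0702 * 36)
S = 6.3810 g/L

6.3810 g/L


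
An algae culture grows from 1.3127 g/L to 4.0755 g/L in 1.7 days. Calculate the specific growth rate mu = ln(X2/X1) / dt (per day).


mu = ln(X2/X1) / dt
= ln(4.0755/1.3127) / 1.7
= 0.6664 per day

0.6664 per day


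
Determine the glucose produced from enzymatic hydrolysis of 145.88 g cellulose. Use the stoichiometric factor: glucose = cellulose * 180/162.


glucose = cellulose * 180/162
= 145.88 * 180/162
= 162.0889 g

162.0889 g


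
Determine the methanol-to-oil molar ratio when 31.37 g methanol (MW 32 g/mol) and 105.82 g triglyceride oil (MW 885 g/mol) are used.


Molar ratio = n_MeOH / n_oil = (MeOH/32) / (oil/885) = (MeOH * 885) / (32 * oil)
= (31.37 * 885) / (32 * 105.82)
= 8.1986

8.1986


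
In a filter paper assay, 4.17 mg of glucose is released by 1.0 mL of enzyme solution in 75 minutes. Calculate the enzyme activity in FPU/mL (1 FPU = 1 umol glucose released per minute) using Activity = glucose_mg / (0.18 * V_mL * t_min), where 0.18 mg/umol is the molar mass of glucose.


Activity = glucose_mg / (0.18 mg/umol * V_mL * t_min)
= 4.17 / (0.18 * 1.0 * 75)
= 0.3089 FPU/mL

0.3089 FPU/mL


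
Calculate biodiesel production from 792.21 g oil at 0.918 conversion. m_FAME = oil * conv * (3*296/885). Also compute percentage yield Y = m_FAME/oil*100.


m_FAME = oil * conv * (3 * 296 / 885) = oil * conv * (888/885)
= 792.21 * 0.918 * 888 / 885
= 729.7140 g
Y = m_FAME / oil * 100 = conv * (888/885) * 100
= 0.918 * 888 / 885 * 100
= 92.11%

729.7140 g FAME; Y = 92.11%


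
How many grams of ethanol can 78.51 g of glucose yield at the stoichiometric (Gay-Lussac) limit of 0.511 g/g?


Theoretical ethanol yield: m_EtOH = 0.511 * m_glucose
m_EtOH = 0.511 * 78.51 = 40.1186 g

40.1186 g


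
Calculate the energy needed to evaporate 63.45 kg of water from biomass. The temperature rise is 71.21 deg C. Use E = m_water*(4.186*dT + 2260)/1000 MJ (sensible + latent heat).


E = m_water * (4.186 * dT + 2260) / 1000
= 63.45 * (4.186 * 71.21 + 2260) / 1000
= 162.3105 MJ

162.3105 MJ


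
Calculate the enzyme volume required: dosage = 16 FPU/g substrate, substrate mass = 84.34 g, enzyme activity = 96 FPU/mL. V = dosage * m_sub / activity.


V = dosage * m_sub / activity
V = 16 * 84.34 / 96
V = 14.0567 mL

14.0567 mL


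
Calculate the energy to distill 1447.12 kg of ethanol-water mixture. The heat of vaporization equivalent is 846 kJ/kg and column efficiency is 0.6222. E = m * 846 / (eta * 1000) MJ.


E = m * 846 / (eta * 1000)
= 1447.12 * 846 / (0.6222 * 1000)
= 1967.6366 MJ

1967.6366 MJ


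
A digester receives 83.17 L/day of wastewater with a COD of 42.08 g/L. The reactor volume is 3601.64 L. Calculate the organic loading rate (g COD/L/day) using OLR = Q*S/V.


OLR = Q * S / V
= 83.17 * 42.08 / 3601.64
= 0.9717 g/L/day

0.9717 g/L/day


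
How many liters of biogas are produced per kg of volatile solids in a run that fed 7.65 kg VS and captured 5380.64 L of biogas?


Y = V / VS
= 5380.64 / 7.65
= 703.3516 L/kg VS

703.3516 L/kg VS


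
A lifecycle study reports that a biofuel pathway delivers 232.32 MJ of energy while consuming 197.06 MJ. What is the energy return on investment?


EROI = E_out / E_in
= 232.32 / 197.06
= 1.1789

1.1789


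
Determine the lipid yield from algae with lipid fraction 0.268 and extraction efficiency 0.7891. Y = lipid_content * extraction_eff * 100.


Y = lipid_content * extraction_eff * 100
= 0.268 * 0.7891 * 100
= 21.1479%

21.1479%


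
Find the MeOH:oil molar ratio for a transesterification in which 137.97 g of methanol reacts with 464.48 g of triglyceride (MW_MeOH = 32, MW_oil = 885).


Molar ratio = n_MeOH / n_oil = (MeOH/32) / (oil/885) = (MeOH * 885) / (32 * oil)
= (137.97 * 885) / (32 * 464.48)
= 8.2151

8.2151


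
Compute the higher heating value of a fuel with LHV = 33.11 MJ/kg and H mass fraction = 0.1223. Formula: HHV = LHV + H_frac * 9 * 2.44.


HHV = LHV + H_frac * 9 * 2.44
= 33.11 + 0.1223 * 9 * 2.44
= 35.7957 MJ/kg

35.7957 MJ/kg


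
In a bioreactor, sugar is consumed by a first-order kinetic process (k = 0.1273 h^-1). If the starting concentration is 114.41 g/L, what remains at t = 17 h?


S = S0 * exp(-k * t)
S = 114.41 * exp(-0.1273 * 17)
S = 13.1404 g/L

13.1404 g/L


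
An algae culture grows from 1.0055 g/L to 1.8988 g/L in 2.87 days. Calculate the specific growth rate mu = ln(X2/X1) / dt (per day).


mu = ln(X2/X1) / dt
= ln(1.8988/1.0055) / 2.87
= 0.2215 per day

0.2215 per day


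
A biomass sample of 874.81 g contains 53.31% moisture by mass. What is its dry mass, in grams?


Wd = Ww * (1 - MC/100)
= 874.81 * (1 - 53.31/100)
= 408.4488 g

408.4488 g


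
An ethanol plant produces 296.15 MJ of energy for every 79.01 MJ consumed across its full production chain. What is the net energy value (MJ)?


NEV = E_out - E_in
= 296.15 - 79.01
= 217.1400 MJ

217.1400 MJ


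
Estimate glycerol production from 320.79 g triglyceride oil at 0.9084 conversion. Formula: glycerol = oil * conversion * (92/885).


glycerol = oil * conv * (92/885)
= 320.79 * 0.9084 * 92 / 885
= 30.2930 g

30.2930 g


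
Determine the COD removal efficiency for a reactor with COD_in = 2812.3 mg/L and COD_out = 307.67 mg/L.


eta = (COD_in - COD_out) / COD_in * 100
= (2812.3 - 307.67) / 2812.3 * 100
= 89.0598%

89.0598%


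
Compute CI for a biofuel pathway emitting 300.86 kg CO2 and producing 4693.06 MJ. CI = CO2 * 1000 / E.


CI = CO2 * 1000 / E
= 300.86 * 1000 / 4693.06
= 64.1074 g CO2/MJ

64.1074 g CO2/MJ


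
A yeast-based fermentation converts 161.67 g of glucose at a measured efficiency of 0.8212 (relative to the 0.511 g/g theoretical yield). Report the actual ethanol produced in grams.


Actual ethanol: m = 0.511 * 161.67 * 0.8212
m = 67.8421 g

67.8421 g


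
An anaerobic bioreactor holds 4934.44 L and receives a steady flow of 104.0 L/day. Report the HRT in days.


HRT = V / Q
= 4934.44 / 104.0
= 47.4465 days

47.4465 days


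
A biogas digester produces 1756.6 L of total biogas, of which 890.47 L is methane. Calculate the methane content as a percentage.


CH4% = V_CH4 / V_total * 100
= 890.47 / 1756.6 * 100
= 50.6928%

50.6928%


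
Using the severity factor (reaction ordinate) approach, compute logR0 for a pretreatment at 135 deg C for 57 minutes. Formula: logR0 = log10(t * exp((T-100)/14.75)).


logR0 = log10(t * exp((T - 100) / 14.75))
= log10(57 * exp((135 - 100) / 14.75))
= 2.7864

2.7864


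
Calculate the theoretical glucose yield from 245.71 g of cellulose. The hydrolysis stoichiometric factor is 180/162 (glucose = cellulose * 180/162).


glucose = cellulose * 180/162
= 245.71 * 180/162
= 273.0111 g

273.0111 g


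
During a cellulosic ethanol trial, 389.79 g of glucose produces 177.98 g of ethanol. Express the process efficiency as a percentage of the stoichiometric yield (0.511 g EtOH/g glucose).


Fermentation efficiency = (actual / (0.511 * glucose)) * 100
= (177.98 / (0.511 * 389.79)) * 100
= 89.3552%

89.3552%


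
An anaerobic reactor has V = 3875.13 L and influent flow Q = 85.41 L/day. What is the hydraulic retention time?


HRT = V / Q
= 3875.13 / 85.41
= 45.3709 days

45.3709 days


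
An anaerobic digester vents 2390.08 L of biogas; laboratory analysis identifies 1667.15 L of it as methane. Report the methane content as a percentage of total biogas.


CH4% = V_CH4 / V_total * 100
= 1667.15 / 2390.08 * 100
= 69.7529%

69.7529%


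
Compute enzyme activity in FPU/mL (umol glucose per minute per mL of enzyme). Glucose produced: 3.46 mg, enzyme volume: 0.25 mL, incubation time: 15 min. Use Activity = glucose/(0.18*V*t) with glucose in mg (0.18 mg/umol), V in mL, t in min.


Activity = glucose_mg / (0.18 mg/umol * V_mL * t_min)
= 3.46 / (0.18 * 0.25 * 15)
= 5.1259 FPU/mL

5.1259 FPU/mL


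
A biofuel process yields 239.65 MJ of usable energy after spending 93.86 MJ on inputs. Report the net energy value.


NEV = E_out - E_in
= 239.65 - 93.86
= 145.7900 MJ

145.7900 MJ


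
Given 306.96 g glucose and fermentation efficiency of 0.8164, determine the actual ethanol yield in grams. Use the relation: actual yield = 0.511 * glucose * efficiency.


Actual ethanol: m = 0.511 * 306.96 * 0.8164
m = 128.0577 g

128.0577 g


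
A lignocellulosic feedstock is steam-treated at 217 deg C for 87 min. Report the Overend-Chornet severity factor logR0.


logR0 = log10(t * exp((T - 100) / 14.75))
= log10(87 * exp((217 - 100) / 14.75))
= 5.3844

5.3844


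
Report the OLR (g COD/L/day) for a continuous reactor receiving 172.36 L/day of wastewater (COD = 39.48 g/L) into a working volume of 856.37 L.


OLR = Q * S / V
= 172.36 * 39.48 / 856.37
= 7.9461 g/L/day

7.9461 g/L/day


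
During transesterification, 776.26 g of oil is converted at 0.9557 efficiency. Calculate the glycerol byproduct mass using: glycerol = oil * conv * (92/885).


glycerol = oil * conv * (92/885)
= 776.26 * 0.9557 * 92 / 885
= 77.1211 g

77.1211 g


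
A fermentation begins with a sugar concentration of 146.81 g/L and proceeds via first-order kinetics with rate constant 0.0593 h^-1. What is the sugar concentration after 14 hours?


S = S0 * exp(-k * t)
S = 146.81 * exp(-0.0593 * 14)
S = 64.0036 g/L

64.0036 g/L


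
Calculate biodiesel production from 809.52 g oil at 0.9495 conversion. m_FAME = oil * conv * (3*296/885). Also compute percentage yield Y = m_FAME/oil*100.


m_FAME = oil * conv * (3 * 296 / 885) = oil * conv * (888/885)
= 809.52 * 0.9495 * 888 / 885
= 771.2448 g
Y = m_FAME / oil * 100 = conv * (888/885) * 100
= 0.9495 * 888 / 885 * 100
= 95.27%

771.2448 g FAME; Y = 95.27%


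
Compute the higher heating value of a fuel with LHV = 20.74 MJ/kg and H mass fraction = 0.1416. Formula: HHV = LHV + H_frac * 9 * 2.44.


HHV = LHV + H_frac * 9 * 2.44
= 20.74 + 0.1416 * 9 * 2.44
= 23.8495 MJ/kg

23.8495 MJ/kg


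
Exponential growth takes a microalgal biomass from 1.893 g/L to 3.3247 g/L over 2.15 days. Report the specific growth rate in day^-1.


mu = ln(X2/X1) / dt
= ln(3.3247/1.893) / 2.15
= 0.2620 per day

0.2620 per day


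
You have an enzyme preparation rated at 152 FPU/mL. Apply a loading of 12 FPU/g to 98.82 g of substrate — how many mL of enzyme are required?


V = dosage * m_sub / activity
V = 12 * 98.82 / 152
V = 7.8016 mL

7.8016 mL


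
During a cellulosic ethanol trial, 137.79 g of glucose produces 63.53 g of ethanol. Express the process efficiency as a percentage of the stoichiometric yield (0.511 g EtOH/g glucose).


Fermentation efficiency = (actual / (0.511 * glucose)) * 100
= (63.53 / (0.511 * 137.79)) * 100
= 90.2278%

90.2278%


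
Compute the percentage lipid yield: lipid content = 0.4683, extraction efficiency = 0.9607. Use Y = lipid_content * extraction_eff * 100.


Y = lipid_content * extraction_eff * 100
= 0.4683 * 0.9607 * 100
= 44.9896%

44.9896%


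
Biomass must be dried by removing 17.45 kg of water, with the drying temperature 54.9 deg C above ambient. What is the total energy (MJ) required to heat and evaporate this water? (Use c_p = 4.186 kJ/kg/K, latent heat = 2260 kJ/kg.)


E = m_water * (4.186 * dT + 2260) / 1000
= 17.45 * (4.186 * 54.9 + 2260) / 1000
= 43.4472 MJ

43.4472 MJ


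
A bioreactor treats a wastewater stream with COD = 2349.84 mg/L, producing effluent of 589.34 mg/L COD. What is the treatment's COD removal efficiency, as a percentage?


eta = (COD_in - COD_out) / COD_in * 100
= (2349.84 - 589.34) / 2349.84 * 100
= 74.9200%

74.9200%


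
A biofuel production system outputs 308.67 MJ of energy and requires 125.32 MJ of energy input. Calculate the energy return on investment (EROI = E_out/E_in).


EROI = E_out / E_in
= 308.67 / 125.32
= 2.4631

2.4631


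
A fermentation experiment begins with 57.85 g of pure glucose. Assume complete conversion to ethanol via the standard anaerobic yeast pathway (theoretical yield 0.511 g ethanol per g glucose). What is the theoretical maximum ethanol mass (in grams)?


Theoretical ethanol yield: m_EtOH = 0.511 * m_glucose
m_EtOH = 0.511 * 57.85 = 29.5614 g

29.5614 g


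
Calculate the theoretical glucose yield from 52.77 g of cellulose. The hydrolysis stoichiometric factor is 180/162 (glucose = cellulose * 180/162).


glucose = cellulose * 180/162
= 52.77 * 180/162
= 58.6333 g

58.6333 g


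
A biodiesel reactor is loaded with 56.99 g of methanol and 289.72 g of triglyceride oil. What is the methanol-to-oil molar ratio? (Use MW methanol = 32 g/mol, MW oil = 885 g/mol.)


Molar ratio = n_MeOH / n_oil = (MeOH/32) / (oil/885) = (MeOH * 885) / (32 * oil)
= (56.99 * 885) / (32 * 289.72)
= 5.4402

5.4402


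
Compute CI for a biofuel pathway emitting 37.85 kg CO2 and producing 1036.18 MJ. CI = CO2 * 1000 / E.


CI = CO2 * 1000 / E
= 37.85 * 1000 / 1036.18
= 36.5284 g CO2/MJ

36.5284 g CO2/MJ


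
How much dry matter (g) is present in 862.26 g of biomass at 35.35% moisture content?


Wd = Ww * (1 - MC/100)
= 862.26 * (1 - 35.35/100)
= 557.4511 g

557.4511 g


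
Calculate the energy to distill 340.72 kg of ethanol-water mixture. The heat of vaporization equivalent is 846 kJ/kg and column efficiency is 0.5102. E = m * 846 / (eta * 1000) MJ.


E = m * 846 / (eta * 1000)
= 340.72 * 846 / (0.5102 * 1000)
= 564.9728 MJ

564.9728 MJ


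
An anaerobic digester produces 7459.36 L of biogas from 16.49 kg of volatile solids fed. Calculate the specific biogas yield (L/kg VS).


Y = V / VS
= 7459.36 / 16.49
= 452.3566 L/kg VS

452.3566 L/kg VS


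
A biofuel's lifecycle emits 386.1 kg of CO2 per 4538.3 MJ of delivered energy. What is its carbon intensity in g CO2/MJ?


CI = CO2 * 1000 / E
= 386.1 * 1000 / 4538.3
= 85.0759 g CO2/MJ

85.0759 g CO2/MJ


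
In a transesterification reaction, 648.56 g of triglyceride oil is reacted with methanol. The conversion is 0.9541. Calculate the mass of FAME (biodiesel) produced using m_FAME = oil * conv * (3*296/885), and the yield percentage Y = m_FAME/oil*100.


m_FAME = oil * conv * (3 * 296 / 885) = oil * conv * (888/885)
= 648.56 * 0.9541 * 888 / 885
= 620.8887 g
Y = m_FAME / oil * 100 = conv * (888/885) * 100
= 0.9541 * 888 / 885 * 100
= 95.73%

620.8887 g FAME; Y = 95.73%


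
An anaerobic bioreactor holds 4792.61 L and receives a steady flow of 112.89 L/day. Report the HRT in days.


HRT = V / Q
= 4792.61 / 112.89
= 42.4538 days

42.4538 days


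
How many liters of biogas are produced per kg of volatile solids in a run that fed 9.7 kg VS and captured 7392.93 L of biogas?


Y = V / VS
= 7392.93 / 9.7
= 762.1577 L/kg VS

762.1577 L/kg VS


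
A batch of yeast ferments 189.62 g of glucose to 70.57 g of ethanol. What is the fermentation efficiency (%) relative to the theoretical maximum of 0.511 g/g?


Fermentation efficiency = (actual / (0.511 * glucose)) * 100
= (70.57 / (0.511 * 189.62)) * 100
= 72.8308%

72.8308%


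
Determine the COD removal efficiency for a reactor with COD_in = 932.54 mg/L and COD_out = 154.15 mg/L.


eta = (COD_in - COD_out) / COD_in * 100
= (932.54 - 154.15) / 932.54 * 100
= 83.4699%

83.4699%


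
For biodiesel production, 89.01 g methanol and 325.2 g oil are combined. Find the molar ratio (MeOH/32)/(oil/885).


Molar ratio = n_MeOH / n_oil = (MeOH/32) / (oil/885) = (MeOH * 885) / (32 * oil)
= (89.01 * 885) / (32 * 325.2)
= 7.5698

7.5698


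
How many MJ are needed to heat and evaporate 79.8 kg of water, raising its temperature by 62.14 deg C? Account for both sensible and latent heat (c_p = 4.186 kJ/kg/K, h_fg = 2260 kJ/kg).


E = m_water * (4.186 * dT + 2260) / 1000
= 79.8 * (4.186 * 62.14 + 2260) / 1000
= 201.1054 MJ

201.1054 MJ


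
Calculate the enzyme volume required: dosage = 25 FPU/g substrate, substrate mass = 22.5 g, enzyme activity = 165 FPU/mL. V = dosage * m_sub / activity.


V = dosage * m_sub / activity
V = 25 * 22.5 / 165
V = 3.4091 mL

3.4091 mL


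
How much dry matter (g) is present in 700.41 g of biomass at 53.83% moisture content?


Wd = Ww * (1 - MC/100)
= 700.41 * (1 - 53.83/100)
= 323.3793 g

323.3793 g


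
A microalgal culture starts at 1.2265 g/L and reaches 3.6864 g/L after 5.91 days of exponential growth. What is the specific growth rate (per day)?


mu = ln(X2/X1) / dt
= ln(3.6864/1.2265) / 5.91
= 0.1862 per day

0.1862 per day


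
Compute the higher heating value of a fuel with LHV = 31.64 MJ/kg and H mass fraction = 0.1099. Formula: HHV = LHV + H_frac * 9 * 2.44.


HHV = LHV + H_frac * 9 * 2.44
= 31.64 + 0.1099 * 9 * 2.44
= 34.0534 MJ/kg

34.0534 MJ/kg


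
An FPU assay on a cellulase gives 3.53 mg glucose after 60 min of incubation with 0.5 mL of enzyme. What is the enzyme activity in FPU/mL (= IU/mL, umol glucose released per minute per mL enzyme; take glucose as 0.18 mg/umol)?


Activity = glucose_mg / (0.18 mg/umol * V_mL * t_min)
= 3.53 / (0.18 * 0.5 * 60)
= 0.6537 FPU/mL

0.6537 FPU/mL


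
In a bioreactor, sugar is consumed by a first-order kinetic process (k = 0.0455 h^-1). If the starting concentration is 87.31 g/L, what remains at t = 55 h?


S = S0 * exp(-k * t)
S = 87.31 * exp(-0.0455 * 55)
S = 7.1489 g/L

7.1489 g/L


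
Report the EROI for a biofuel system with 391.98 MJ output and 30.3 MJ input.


EROI = E_out / E_in
= 391.98 / 30.3
= 12.9366

12.9366


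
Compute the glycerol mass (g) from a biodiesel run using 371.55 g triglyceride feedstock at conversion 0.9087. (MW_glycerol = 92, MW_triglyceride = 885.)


glycerol = oil * conv * (92/885)
= 371.55 * 0.9087 * 92 / 885
= 35.0980 g

35.0980 g


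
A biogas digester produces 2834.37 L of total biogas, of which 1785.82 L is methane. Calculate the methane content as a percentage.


CH4% = V_CH4 / V_total * 100
= 1785.82 / 2834.37 * 100
= 63.0059%

63.0059%


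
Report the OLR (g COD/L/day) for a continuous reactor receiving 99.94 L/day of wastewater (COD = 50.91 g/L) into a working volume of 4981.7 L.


OLR = Q * S / V
= 99.94 * 50.91 / 4981.7
= 1.0213 g/L/day

1.0213 g/L/day


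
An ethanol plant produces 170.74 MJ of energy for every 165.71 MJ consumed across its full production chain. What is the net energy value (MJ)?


NEV = E_out - E_in
= 170.74 - 165.71
= 5.0300 MJ

5.0300 MJ


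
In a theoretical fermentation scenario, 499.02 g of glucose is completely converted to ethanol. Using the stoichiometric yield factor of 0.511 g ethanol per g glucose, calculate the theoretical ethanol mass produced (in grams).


Theoretical ethanol yield: m_EtOH = 0.511 * m_glucose
m_EtOH = 0.511 * 499.02 = 254.9992 g

254.9992 g


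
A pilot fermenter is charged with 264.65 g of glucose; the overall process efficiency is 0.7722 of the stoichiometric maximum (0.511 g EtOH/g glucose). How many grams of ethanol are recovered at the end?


Actual ethanol: m = 0.511 * 264.65 * 0.7722
m = 104.4294 g

104.4294 g


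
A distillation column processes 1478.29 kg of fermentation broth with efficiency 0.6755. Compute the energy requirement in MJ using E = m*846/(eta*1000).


E = m * 846 / (eta * 1000)
= 1478.29 * 846 / (0.6755 * 1000)
= 1851.4187 MJ

1851.4187 MJ


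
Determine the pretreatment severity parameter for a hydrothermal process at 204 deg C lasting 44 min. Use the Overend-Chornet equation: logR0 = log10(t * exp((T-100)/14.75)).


logR0 = log10(t * exp((T - 100) / 14.75))
= log10(44 * exp((204 - 100) / 14.75))
= 4.7056

4.7056


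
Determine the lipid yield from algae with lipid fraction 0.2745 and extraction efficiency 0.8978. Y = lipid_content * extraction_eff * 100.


Y = lipid_content * extraction_eff * 100
= 0.2745 * 0.8978 * 100
= 24.6446%

24.6446%


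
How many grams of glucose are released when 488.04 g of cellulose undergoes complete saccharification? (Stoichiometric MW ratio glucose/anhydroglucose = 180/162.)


glucose = cellulose * 180/162
= 488.04 * 180/162
= 542.2667 g

542.2667 g


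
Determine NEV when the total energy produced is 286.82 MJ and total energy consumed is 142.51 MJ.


NEV = E_out - E_in
= 286.82 - 142.51
= 144.3100 MJ

144.3100 MJ


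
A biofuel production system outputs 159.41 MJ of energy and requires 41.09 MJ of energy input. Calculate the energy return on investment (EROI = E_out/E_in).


EROI = E_out / E_in
= 159.41 / 41.09
= 3.8795

3.8795


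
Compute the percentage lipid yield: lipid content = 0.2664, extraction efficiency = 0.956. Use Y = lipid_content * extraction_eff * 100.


Y = lipid_content * extraction_eff * 100
= 0.2664 * 0.956 * 100
= 25.4678%

25.4678%


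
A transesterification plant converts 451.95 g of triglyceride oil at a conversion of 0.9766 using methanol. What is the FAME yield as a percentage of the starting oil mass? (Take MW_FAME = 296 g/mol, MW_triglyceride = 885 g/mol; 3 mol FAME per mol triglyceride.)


m_FAME = oil * conv * (3 * 296 / 885) = oil * conv * (888/885)
= 451.95 * 0.9766 * 888 / 885
= 442.8706 g
Y = m_FAME / oil * 100 = conv * (888/885) * 100
= 0.9766 * 888 / 885 * 100
= 97.99%

97.99%


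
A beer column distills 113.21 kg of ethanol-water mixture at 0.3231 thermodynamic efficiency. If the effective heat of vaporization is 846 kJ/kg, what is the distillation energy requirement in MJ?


E = m * 846 / (eta * 1000)
= 113.21 * 846 / (0.3231 * 1000)
= 296.4273 MJ

296.4273 MJ


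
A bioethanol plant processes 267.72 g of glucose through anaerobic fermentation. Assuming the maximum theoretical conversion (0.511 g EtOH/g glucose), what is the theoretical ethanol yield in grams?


Theoretical ethanol yield: m_EtOH = 0.511 * m_glucose
m_EtOH = 0.511 * 267.72 = 136.8049 g

136.8049 g


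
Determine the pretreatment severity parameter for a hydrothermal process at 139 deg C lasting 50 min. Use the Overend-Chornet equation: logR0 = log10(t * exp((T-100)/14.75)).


logR0 = log10(t * exp((T - 100) / 14.75))
= log10(50 * exp((139 - 100) / 14.75))
= 2.8473

2.8473


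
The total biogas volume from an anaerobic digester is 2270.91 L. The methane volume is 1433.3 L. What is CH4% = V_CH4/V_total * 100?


CH4% = V_CH4 / V_total * 100
= 1433.3 / 2270.91 * 100
= 63.1157%

63.1157%


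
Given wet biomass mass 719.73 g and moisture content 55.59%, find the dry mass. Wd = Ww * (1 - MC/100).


Wd = Ww * (1 - MC/100)
= 719.73 * (1 - 55.59/100)
= 319.6321 g

319.6321 g


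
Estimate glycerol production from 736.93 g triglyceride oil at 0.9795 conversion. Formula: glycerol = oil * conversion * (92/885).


glycerol = oil * conv * (92/885)
= 736.93 * 0.9795 * 92 / 885
= 75.0370 g

75.0370 g


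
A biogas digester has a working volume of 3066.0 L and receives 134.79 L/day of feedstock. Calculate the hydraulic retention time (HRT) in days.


HRT = V / Q
= 3066.0 / 134.79
= 22.7465 days

22.7465 days


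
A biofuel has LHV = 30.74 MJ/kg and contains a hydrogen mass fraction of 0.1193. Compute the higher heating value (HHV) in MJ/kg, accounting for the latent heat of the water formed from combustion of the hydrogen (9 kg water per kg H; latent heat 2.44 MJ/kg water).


HHV = LHV + H_frac * 9 * 2.44
= 30.74 + 0.1193 * 9 * 2.44
= 33.3598 MJ/kg

33.3598 MJ/kg


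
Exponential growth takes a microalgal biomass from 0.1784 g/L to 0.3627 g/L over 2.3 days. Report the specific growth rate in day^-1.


mu = ln(X2/X1) / dt
= ln(0.3627/0.1784) / 2.3
= 0.3085 per day

0.3085 per day


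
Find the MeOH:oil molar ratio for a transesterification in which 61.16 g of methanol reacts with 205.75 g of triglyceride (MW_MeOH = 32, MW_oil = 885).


Molar ratio = n_MeOH / n_oil = (MeOH/32) / (oil/885) = (MeOH * 885) / (32 * oil)
= (61.16 * 885) / (32 * 205.75)
= 8.2209

8.2209


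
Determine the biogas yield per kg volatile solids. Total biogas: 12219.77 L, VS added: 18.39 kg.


Y = V / VS
= 12219.77 / 18.39
= 664.4791 L/kg VS

664.4791 L/kg VS


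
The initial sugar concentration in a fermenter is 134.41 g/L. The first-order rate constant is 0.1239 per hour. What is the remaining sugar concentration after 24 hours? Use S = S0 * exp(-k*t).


S = S0 * exp(-k * t)
S = 134.41 * exp(-0.1239 * 24)
S = 6.8709 g/L

6.8709 g/L


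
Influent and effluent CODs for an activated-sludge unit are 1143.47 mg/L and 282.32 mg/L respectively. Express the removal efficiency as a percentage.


eta = (COD_in - COD_out) / COD_in * 100
= (1143.47 - 282.32) / 1143.47 * 100
= 75.3102%

75.3102%


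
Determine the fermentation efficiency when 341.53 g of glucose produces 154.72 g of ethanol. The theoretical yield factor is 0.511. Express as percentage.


Fermentation efficiency = (actual / (0.511 * glucose)) * 100
= (154.72 / (0.511 * 341.53)) * 100
= 88.6537%

88.6537%


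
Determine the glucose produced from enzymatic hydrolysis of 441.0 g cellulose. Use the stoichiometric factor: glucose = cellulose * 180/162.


glucose = cellulose * 180/162
= 441.0 * 180/162
= 490.0000 g

490.0000 g


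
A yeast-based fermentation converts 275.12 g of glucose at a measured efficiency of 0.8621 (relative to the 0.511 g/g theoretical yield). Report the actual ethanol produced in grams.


Actual ethanol: m = 0.511 * 275.12 * 0.8621
m = 121.1995 g

121.1995 g


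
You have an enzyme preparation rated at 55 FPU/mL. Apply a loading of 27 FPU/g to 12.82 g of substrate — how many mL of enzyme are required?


V = dosage * m_sub / activity
V = 27 * 12.82 / 55
V = 6.2935 mL

6.2935 mL


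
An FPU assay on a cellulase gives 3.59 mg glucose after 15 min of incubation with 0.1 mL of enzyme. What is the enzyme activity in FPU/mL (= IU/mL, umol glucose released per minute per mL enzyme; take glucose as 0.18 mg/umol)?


Activity = glucose_mg / (0.18 mg/umol * V_mL * t_min)
= 3.59 / (0.18 * 0.1 * 15)
= 13.2963 FPU/mL

13.2963 FPU/mL


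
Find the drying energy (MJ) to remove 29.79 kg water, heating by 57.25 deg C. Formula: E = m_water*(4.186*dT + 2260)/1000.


E = m_water * (4.186 * dT + 2260) / 1000
= 29.79 * (4.186 * 57.25 + 2260) / 1000
= 74.4645 MJ

74.4645 MJ


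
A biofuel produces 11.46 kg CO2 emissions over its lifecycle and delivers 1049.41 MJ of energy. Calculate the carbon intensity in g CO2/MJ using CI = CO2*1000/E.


CI = CO2 * 1000 / E
= 11.46 * 1000 / 1049.41
= 10.9204 g CO2/MJ

10.9204 g CO2/MJ


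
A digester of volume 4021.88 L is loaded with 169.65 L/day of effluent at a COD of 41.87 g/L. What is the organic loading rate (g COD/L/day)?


OLR = Q * S / V
= 169.65 * 41.87 / 4021.88
= 1.7662 g/L/day

1.7662 g/L/day


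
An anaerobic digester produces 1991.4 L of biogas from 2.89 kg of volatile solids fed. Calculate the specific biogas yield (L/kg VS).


Y = V / VS
= 1991.4 / 2.89
= 689.0657 L/kg VS

689.0657 L/kg VS


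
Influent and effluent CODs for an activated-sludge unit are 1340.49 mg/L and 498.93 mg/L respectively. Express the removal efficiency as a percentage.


eta = (COD_in - COD_out) / COD_in * 100
= (1340.49 - 498.93) / 1340.49 * 100
= 62.7800%

62.7800%


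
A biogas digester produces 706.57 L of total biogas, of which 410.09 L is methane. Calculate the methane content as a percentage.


CH4% = V_CH4 / V_total * 100
= 410.09 / 706.57 * 100
= 58.0395%

58.0395%


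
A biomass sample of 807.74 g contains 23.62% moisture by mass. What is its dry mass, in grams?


Wd = Ww * (1 - MC/100)
= 807.74 * (1 - 23.62/100)
= 616.9518 g

616.9518 g


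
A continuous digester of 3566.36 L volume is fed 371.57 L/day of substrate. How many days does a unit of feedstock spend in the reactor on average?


HRT = V / Q
= 3566.36 / 371.57
= 9.5981 days

9.5981 days


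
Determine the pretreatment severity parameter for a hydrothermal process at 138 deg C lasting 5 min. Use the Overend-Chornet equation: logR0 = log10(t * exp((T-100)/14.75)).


logR0 = log10(t * exp((T - 100) / 14.75))
= log10(5 * exp((138 - 100) / 14.75))
= 1.8178

1.8178


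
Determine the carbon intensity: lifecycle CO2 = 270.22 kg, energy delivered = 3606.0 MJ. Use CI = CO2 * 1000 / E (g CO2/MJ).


CI = CO2 * 1000 / E
= 270.22 * 1000 / 3606.0
= 74.9362 g CO2/MJ

74.9362 g CO2/MJ


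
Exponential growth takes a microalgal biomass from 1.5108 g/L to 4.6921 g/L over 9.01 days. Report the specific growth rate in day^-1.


mu = ln(X2/X1) / dt
= ln(4.6921/1.5108) / 9.01
= 0.1258 per day

0.1258 per day


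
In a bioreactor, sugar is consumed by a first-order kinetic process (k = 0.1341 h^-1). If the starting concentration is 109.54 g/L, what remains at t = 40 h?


S = S0 * exp(-k * t)
S = 109.54 * exp(-0.1341 * 40)
S = 0.5129 g/L

0.5129 g/L


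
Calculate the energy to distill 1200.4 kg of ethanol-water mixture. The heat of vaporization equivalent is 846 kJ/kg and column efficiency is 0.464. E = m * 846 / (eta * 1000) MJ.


E = m * 846 / (eta * 1000)
= 1200.4 * 846 / (0.464 * 1000)
= 2188.6603 MJ

2188.6603 MJ


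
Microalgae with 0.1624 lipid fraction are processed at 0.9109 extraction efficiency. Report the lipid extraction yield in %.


Y = lipid_content * extraction_eff * 100
= 0.1624 * 0.9109 * 100
= 14.7930%

14.7930%


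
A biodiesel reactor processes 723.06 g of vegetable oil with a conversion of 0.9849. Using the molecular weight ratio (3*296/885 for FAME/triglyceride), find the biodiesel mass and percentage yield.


m_FAME = oil * conv * (3 * 296 / 885) = oil * conv * (888/885)
= 723.06 * 0.9849 * 888 / 885
= 714.5558 g
Y = m_FAME / oil * 100 = conv * (888/885) * 100
= 0.9849 * 888 / 885 * 100
= 98.82%

714.5558 g FAME; Y = 98.82%


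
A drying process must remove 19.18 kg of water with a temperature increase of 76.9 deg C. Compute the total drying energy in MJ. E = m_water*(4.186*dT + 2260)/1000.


E = m_water * (4.186 * dT + 2260) / 1000
= 19.18 * (4.186 * 76.9 + 2260) / 1000
= 49.5209 MJ

49.5209 MJ


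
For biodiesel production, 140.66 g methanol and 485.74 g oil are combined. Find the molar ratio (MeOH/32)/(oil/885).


Molar ratio = n_MeOH / n_oil = (MeOH/32) / (oil/885) = (MeOH * 885) / (32 * oil)
= (140.66 * 885) / (32 * 485.74)
= 8.0087

8.0087


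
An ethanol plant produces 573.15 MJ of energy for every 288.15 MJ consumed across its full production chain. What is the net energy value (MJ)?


NEV = E_out - E_in
= 573.15 - 288.15
= 285.0000 MJ

285.0000 MJ


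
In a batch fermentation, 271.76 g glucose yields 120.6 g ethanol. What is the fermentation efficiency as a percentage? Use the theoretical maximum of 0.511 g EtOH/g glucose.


Fermentation efficiency = (actual / (0.511 * glucose)) * 100
= (120.6 / (0.511 * 271.76)) * 100
= 86.8442%

86.8442%


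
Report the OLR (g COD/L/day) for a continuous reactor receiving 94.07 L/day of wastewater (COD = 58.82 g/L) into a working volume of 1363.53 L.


OLR = Q * S / V
= 94.07 * 58.82 / 1363.53
= 4.0580 g/L/day

4.0580 g/L/day


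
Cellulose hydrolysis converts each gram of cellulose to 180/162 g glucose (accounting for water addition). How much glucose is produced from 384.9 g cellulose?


glucose = cellulose * 180/162
= 384.9 * 180/162
= 427.6667 g

427.6667 g


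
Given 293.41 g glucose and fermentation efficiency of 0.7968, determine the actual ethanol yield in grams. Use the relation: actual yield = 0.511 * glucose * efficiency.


Actual ethanol: m = 0.511 * 293.41 * 0.7968
m = 119.4662 g

119.4662 g


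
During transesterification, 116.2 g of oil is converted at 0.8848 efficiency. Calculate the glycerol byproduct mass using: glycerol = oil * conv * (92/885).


glycerol = oil * conv * (92/885)
= 116.2 * 0.8848 * 92 / 885
= 10.6880 g

10.6880 g
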